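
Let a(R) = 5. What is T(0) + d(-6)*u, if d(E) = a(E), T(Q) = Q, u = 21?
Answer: 105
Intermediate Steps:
d(E) = 5
T(0) + d(-6)*u = 0 + 5*21 = 0 + 105 = 105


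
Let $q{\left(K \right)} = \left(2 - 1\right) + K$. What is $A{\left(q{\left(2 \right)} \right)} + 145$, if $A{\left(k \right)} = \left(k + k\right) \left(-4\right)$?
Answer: $121$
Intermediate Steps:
$q{\left(K \right)} = 1 + K$
$A{\left(k \right)} = - 8 k$ ($A{\left(k \right)} = 2 k \left(-4\right) = - 8 k$)
$A{\left(q{\left(2 \right)} \right)} + 145 = - 8 \left(1 + 2\right) + 145 = \left(-8\right) 3 + 145 = -24 + 145 = 121$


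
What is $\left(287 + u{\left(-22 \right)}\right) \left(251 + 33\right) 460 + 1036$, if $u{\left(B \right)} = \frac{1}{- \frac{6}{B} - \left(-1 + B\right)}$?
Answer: $\frac{600005271}{16} \approx 3.75 \cdot 10^{7}$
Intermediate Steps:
$u{\left(B \right)} = \frac{1}{1 - B - \frac{6}{B}}$
$\left(287 + u{\left(-22 \right)}\right) \left(251 + 33\right) 460 + 1036 = \left(287 - - \frac{22}{6 + \left(-22\right)^{2} - -22}\right) \left(251 + 33\right) 460 + 1036 = \left(287 - - \frac{22}{6 + 484 + 22}\right) 284 \cdot 460 + 1036 = \left(287 - - \frac{22}{512}\right) 284 \cdot 460 + 1036 = \left(287 - \left(-22\right) \frac{1}{512}\right) 284 \cdot 460 + 1036 = \left(287 + \frac{11}{256}\right) 284 \cdot 460 + 1036 = \frac{73483}{256} \cdot 284 \cdot 460 + 1036 = \frac{5217293}{64} \cdot 460 + 1036 = \frac{599988695}{16} + 1036 = \frac{600005271}{16}$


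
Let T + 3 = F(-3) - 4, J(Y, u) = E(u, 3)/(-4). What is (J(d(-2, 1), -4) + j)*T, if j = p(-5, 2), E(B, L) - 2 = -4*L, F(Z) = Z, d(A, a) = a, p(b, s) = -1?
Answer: -15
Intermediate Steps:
E(B, L) = 2 - 4*L
J(Y, u) = 5/2 (J(Y, u) = (2 - 4*3)/(-4) = (2 - 12)*(-¼) = -10*(-¼) = 5/2)
j = -1
T = -10 (T = -3 + (-3 - 4) = -3 - 7 = -10)
(J(d(-2, 1), -4) + j)*T = (5/2 - 1)*(-10) = (3/2)*(-10) = -15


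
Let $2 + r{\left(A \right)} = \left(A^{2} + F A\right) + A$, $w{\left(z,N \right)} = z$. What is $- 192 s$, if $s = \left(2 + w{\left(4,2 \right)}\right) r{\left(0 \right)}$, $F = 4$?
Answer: $2304$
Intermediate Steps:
$r{\left(A \right)} = -2 + A^{2} + 5 A$ ($r{\left(A \right)} = -2 + \left(\left(A^{2} + 4 A\right) + A\right) = -2 + \left(A^{2} + 5 A\right) = -2 + A^{2} + 5 A$)
$s = -12$ ($s = \left(2 + 4\right) \left(-2 + 0^{2} + 5 \cdot 0\right) = 6 \left(-2 + 0 + 0\right) = 6 \left(-2\right) = -12$)
$- 192 s = \left(-192\right) \left(-12\right) = 2304$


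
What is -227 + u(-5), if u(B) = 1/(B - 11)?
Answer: -3633/16 ≈ -227.06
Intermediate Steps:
u(B) = 1/(-11 + B)
-227 + u(-5) = -227 + 1/(-11 - 5) = -227 + 1/(-16) = -227 - 1/16 = -3633/16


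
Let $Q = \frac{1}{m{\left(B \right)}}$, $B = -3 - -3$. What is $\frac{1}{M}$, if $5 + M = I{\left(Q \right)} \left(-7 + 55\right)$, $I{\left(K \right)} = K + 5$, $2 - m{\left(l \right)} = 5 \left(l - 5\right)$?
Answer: $\frac{9}{2131} \approx 0.0042234$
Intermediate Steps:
$B = 0$ ($B = -3 + 3 = 0$)
$m{\left(l \right)} = 27 - 5 l$ ($m{\left(l \right)} = 2 - 5 \left(l - 5\right) = 2 - 5 \left(-5 + l\right) = 2 - \left(-25 + 5 l\right) = 27 - 5 l$)
$Q = \frac{1}{27}$ ($Q = \frac{1}{27 - 0} = \frac{1}{27 + 0} = \frac{1}{27} \approx 0.037037$)
$I{\left(K \right)} = 5 + K$
$M = \frac{2131}{9}$ ($M = -5 + \left(5 + \frac{1}{27}\right) \left(-7 + 55\right) = -5 + \frac{136}{27} \cdot 48 = -5 + \frac{2176}{9} = \frac{2131}{9} \approx 236.78$)
$\frac{1}{M} = \frac{1}{\frac{2131}{9}} = \frac{9}{2131}$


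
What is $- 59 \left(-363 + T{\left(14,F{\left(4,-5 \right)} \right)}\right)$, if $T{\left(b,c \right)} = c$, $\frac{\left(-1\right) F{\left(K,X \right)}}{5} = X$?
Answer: $19942$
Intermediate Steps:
$F{\left(K,X \right)} = - 5 X$
$- 59 \left(-363 + T{\left(14,F{\left(4,-5 \right)} \right)}\right) = - 59 \left(-363 - -25\right) = - 59 \left(-363 + 25\right) = \left(-59\right) \left(-338\right) = 19942$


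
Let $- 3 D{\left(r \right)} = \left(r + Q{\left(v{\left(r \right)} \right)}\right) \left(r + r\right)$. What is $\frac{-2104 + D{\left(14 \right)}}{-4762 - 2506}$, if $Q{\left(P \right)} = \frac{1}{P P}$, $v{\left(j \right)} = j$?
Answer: $\frac{15643}{50876} \approx 0.30747$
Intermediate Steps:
$Q{\left(P \right)} = \frac{1}{P^{2}}$
$D{\left(r \right)} = - \frac{2 r \left(r + \frac{1}{r^{2}}\right)}{3}$ ($D{\left(r \right)} = - \frac{\left(r + \frac{1}{r^{2}}\right) \left(r + r\right)}{3} = - \frac{\left(r + \frac{1}{r^{2}}\right) 2 r}{3} = - \frac{2 r \left(r + \frac{1}{r^{2}}\right)}{3}$)
$\frac{-2104 + D{\left(14 \right)}}{-4762 - 2506} = \frac{-2104 + \frac{2 \left(-1 - 14^{3}\right)}{3 \cdot 14}}{-4762 - 2506} = \frac{-2104 + \frac{2}{3} \cdot \frac{1}{14} \left(-1 - 2744\right)}{-7268} = \left(-2104 + \frac{2}{3} \cdot \frac{1}{14} \left(-1 - 2744\right)\right) \left(- \frac{1}{7268}\right) = \left(-2104 + \frac{2}{3} \cdot \frac{1}{14} \left(-2745\right)\right) \left(- \frac{1}{7268}\right) = \left(-2104 - \frac{915}{7}\right) \left(- \frac{1}{7268}\right) = \left(- \frac{15643}{7}\right) \left(- \frac{1}{7268}\right) = \frac{15643}{50876}$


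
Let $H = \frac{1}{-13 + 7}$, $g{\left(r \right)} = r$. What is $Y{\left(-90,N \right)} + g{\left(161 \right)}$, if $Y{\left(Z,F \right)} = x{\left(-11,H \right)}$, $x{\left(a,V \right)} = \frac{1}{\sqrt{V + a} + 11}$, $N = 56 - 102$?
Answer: $\frac{127739}{793} - \frac{i \sqrt{402}}{793} \approx 161.08 - 0.025284 i$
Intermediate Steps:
$N = -46$
$H = - \frac{1}{6}$ ($H = \frac{1}{-6} = - \frac{1}{6} \approx -0.16667$)
$x{\left(a,V \right)} = \frac{1}{11 + \sqrt{V + a}}$
$Y{\left(Z,F \right)} = \frac{1}{11 + \frac{i \sqrt{402}}{6}}$ ($Y{\left(Z,F \right)} = \frac{1}{11 + \sqrt{- \frac{1}{6} - 11}} = \frac{1}{11 + \sqrt{- \frac{67}{6}}} = \frac{1}{11 + \frac{i \sqrt{402}}{6}}$)
$Y{\left(-90,N \right)} + g{\left(161 \right)} = \left(\frac{66}{793} - \frac{i \sqrt{402}}{793}\right) + 161 = \frac{127739}{793} - \frac{i \sqrt{402}}{793}$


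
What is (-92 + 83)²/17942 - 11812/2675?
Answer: -211714229/47994850 ≈ -4.4112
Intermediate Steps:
(-92 + 83)²/17942 - 11812/2675 = (-9)²*(1/17942) - 11812*1/2675 = 81*(1/17942) - 11812/2675 = 81/17942 - 11812/2675 = -211714229/47994850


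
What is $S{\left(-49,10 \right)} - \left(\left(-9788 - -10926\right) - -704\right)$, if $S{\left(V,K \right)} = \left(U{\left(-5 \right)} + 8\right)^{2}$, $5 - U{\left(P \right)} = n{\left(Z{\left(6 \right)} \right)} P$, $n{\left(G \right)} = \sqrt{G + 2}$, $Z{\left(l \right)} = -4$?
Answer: $-1723 + 130 i \sqrt{2} \approx -1723.0 + 183.85 i$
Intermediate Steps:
$n{\left(G \right)} = \sqrt{2 + G}$
$U{\left(P \right)} = 5 - i P \sqrt{2}$ ($U{\left(P \right)} = 5 - \sqrt{2 - 4} P = 5 - \sqrt{-2} P = 5 - i \sqrt{2} P = 5 - i P \sqrt{2}$)
$S{\left(V,K \right)} = \left(13 + 5 i \sqrt{2}\right)^{2}$ ($S{\left(V,K \right)} = \left(\left(5 - i \left(-5\right) \sqrt{2}\right) + 8\right)^{2} = \left(\left(5 + 5 i \sqrt{2}\right) + 8\right)^{2} = \left(13 + 5 i \sqrt{2}\right)^{2}$)
$S{\left(-49,10 \right)} - \left(\left(-9788 - -10926\right) - -704\right) = \left(119 + 130 i \sqrt{2}\right) - \left(\left(-9788 - -10926\right) - -704\right) = \left(119 + 130 i \sqrt{2}\right) - \left(\left(-9788 + 10926\right) + 704\right) = \left(119 + 130 i \sqrt{2}\right) - \left(1138 + 704\right) = \left(119 + 130 i \sqrt{2}\right) - 1842 = -1723 + 130 i \sqrt{2}$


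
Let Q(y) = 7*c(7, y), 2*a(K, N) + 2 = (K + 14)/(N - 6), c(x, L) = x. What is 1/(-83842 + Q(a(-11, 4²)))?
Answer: -1/83793 ≈ -1.1934e-5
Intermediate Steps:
a(K, N) = -1 + (14 + K)/(2*(-6 + N)) (a(K, N) = -1 + ((K + 14)/(N - 6))/2 = -1 + ((14 + K)/(-6 + N))/2 = -1 + (14 + K)/(2*(-6 + N)))
Q(y) = 49 (Q(y) = 7*7 = 49)
1/(-83842 + Q(a(-11, 4²))) = 1/(-83842 + 49) = 1/(-83793) = -1/83793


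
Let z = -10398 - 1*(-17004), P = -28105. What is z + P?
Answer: -21499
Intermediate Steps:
z = 6606 (z = -10398 + 17004 = 6606)
z + P = 6606 - 28105 = -21499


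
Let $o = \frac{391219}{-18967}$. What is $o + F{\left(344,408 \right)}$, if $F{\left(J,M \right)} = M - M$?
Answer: $- \frac{391219}{18967} \approx -20.626$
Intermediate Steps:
$F{\left(J,M \right)} = 0$
$o = - \frac{391219}{18967}$ ($o = 391219 \left(- \frac{1}{18967}\right) = - \frac{391219}{18967} \approx -20.626$)
$o + F{\left(344,408 \right)} = - \frac{391219}{18967} + 0 = - \frac{391219}{18967}$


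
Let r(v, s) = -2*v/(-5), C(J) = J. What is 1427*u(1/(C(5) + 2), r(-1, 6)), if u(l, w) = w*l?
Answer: -2854/35 ≈ -81.543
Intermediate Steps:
r(v, s) = 2*v/5 (r(v, s) = -2*v*(-⅕) = 2*v/5)
u(l, w) = l*w
1427*u(1/(C(5) + 2), r(-1, 6)) = 1427*(((⅖)*(-1))/(5 + 2)) = 1427*(-⅖/7) = 1427*((⅐)*(-⅖)) = 1427*(-2/35) = -2854/35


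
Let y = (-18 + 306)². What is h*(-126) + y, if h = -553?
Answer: 152622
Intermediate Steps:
y = 82944 (y = 288² = 82944)
h*(-126) + y = -553*(-126) + 82944 = 69678 + 82944 = 152622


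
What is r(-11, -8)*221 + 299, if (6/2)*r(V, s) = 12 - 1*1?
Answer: 3328/3 ≈ 1109.3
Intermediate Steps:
r(V, s) = 11/3 (r(V, s) = (12 - 1*1)/3 = (12 - 1)/3 = (⅓)*11 = 11/3)
r(-11, -8)*221 + 299 = (11/3)*221 + 299 = 2431/3 + 299 = 3328/3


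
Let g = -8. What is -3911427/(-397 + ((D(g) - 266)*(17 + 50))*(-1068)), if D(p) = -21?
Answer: -3911427/20536175 ≈ -0.19047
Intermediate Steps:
-3911427/(-397 + ((D(g) - 266)*(17 + 50))*(-1068)) = -3911427/(-397 + ((-21 - 266)*(17 + 50))*(-1068)) = -3911427/(-397 - 287*67*(-1068)) = -3911427/(-397 - 19229*(-1068)) = -3911427/(-397 + 20536572) = -3911427/20536175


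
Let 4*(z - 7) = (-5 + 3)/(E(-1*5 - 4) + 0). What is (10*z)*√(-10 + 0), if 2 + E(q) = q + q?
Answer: 281*I*√10/4 ≈ 222.15*I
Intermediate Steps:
E(q) = -2 + 2*q (E(q) = -2 + (q + q) = -2 + 2*q)
z = 281/40 (z = 7 + ((-5 + 3)/((-2 + 2*(-1*5 - 4)) + 0))/4 = 7 + (-2/((-2 + 2*(-5 - 4)) + 0))/4 = 7 + (-2/((-2 + 2*(-9)) + 0))/4 = 7 + (-2/((-2 - 18) + 0))/4 = 7 + (-2/(-20 + 0))/4 = 7 + (-2/(-20))/4 = 7 + (-2*(-1/20))/4 = 7 + (¼)*(⅒) = 7 + 1/40 = 281/40 ≈ 7.0250)
(10*z)*√(-10 + 0) = (10*(281/40))*√(-10 + 0) = 281*√(-10)/4 = 281*(I*√10)/4 = 281*I*√10/4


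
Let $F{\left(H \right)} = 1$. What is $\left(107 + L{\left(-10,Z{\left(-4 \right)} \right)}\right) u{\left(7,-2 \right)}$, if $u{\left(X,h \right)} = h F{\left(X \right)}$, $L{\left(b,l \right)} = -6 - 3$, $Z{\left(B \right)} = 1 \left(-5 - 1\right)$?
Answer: $-196$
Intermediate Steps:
$Z{\left(B \right)} = -6$ ($Z{\left(B \right)} = 1 \left(-6\right) = -6$)
$L{\left(b,l \right)} = -9$
$u{\left(X,h \right)} = h$ ($u{\left(X,h \right)} = h 1 = h$)
$\left(107 + L{\left(-10,Z{\left(-4 \right)} \right)}\right) u{\left(7,-2 \right)} = \left(107 - 9\right) \left(-2\right) = 98 \left(-2\right) = -196$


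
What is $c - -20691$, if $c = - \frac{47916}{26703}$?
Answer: $\frac{61384873}{2967} \approx 20689.0$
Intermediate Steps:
$c = - \frac{5324}{2967}$ ($c = \left(-47916\right) \frac{1}{26703} = - \frac{5324}{2967} \approx -1.7944$)
$c - -20691 = - \frac{5324}{2967} - -20691 = - \frac{5324}{2967} + 20691 = \frac{61384873}{2967}$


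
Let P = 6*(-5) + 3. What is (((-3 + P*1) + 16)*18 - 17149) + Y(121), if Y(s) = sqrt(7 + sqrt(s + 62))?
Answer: -17401 + sqrt(7 + sqrt(183)) ≈ -17396.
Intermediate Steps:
Y(s) = sqrt(7 + sqrt(62 + s))
P = -27 (P = -30 + 3 = -27)
(((-3 + P*1) + 16)*18 - 17149) + Y(121) = (((-3 - 27*1) + 16)*18 - 17149) + sqrt(7 + sqrt(62 + 121)) = (((-3 - 27) + 16)*18 - 17149) + sqrt(7 + sqrt(183)) = ((-30 + 16)*18 - 17149) + sqrt(7 + sqrt(183)) = (-14*18 - 17149) + sqrt(7 + sqrt(183)) = (-252 - 17149) + sqrt(7 + sqrt(183)) = -17401 + sqrt(7 + sqrt(183))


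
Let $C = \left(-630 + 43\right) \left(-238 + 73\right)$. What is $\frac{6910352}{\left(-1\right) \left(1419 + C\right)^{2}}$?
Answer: $- \frac{1727588}{2414444769} \approx -0.00071552$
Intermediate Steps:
$C = 96855$ ($C = \left(-587\right) \left(-165\right) = 96855$)
$\frac{6910352}{\left(-1\right) \left(1419 + C\right)^{2}} = \frac{6910352}{\left(-1\right) \left(1419 + 96855\right)^{2}} = \frac{6910352}{\left(-1\right) 98274^{2}} = \frac{6910352}{\left(-1\right) 9657779076} = \frac{6910352}{-9657779076} = 6910352 \left(- \frac{1}{9657779076}\right) = - \frac{1727588}{2414444769}$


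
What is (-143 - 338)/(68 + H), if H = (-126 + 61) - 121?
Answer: 481/118 ≈ 4.0763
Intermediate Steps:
H = -186 (H = -65 - 121 = -186)
(-143 - 338)/(68 + H) = (-143 - 338)/(68 - 186) = -481/(-118) = -481*(-1/118) = 481/118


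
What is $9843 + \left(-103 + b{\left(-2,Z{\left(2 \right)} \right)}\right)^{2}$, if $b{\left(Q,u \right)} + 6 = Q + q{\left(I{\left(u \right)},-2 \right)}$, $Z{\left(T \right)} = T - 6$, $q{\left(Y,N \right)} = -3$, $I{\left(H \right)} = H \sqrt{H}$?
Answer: $22839$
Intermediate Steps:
$I{\left(H \right)} = H^{\frac{3}{2}}$
$Z{\left(T \right)} = -6 + T$ ($Z{\left(T \right)} = T - 6 = -6 + T$)
$b{\left(Q,u \right)} = -9 + Q$ ($b{\left(Q,u \right)} = -6 + \left(Q - 3\right) = -6 + \left(-3 + Q\right) = -9 + Q$)
$9843 + \left(-103 + b{\left(-2,Z{\left(2 \right)} \right)}\right)^{2} = 9843 + \left(-103 - 11\right)^{2} = 9843 + \left(-114\right)^{2} = 9843 + 12996 = 22839$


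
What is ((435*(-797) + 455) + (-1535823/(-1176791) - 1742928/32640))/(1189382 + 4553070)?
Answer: -16300536757033/270306633261280 ≈ -0.060304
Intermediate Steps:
((435*(-797) + 455) + (-1535823/(-1176791) - 1742928/32640))/(1189382 + 4553070) = ((-346695 + 455) + (-1535823*(-1/1176791) - 1742928*1/32640))/5742452 = (-346240 + (1535823/1176791 - 36311/680))*(1/5742452) = (-346240 - 2452123433/47071640)*(1/5742452) = -16300536757033/47071640*1/5742452 = -16300536757033/270306633261280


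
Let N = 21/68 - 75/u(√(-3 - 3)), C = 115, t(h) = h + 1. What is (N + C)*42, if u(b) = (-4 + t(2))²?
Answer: 57561/34 ≈ 1693.0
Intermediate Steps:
t(h) = 1 + h
u(b) = 1 (u(b) = (-4 + (1 + 2))² = (-4 + 3)² = (-1)² = 1)
N = -5079/68 (N = 21/68 - 75/1 = 21*(1/68) - 75*1 = 21/68 - 75 = -5079/68 ≈ -74.691)
(N + C)*42 = (-5079/68 + 115)*42 = (2741/68)*42 = 57561/34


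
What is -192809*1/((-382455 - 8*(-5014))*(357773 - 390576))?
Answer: -192809/11229877429 ≈ -1.7169e-5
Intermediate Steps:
-192809*1/((-382455 - 8*(-5014))*(357773 - 390576)) = -192809*(-1/(32803*(-382455 + 40112))) = -192809/((-342343*(-32803))) = -192809/11229877429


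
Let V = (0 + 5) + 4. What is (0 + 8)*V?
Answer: 72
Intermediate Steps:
V = 9 (V = 5 + 4 = 9)
(0 + 8)*V = (0 + 8)*9 = 8*9 = 72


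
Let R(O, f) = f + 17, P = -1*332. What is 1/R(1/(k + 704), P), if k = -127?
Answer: -1/315 ≈ -0.0031746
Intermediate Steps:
P = -332
R(O, f) = 17 + f
1/R(1/(k + 704), P) = 1/(17 - 332) = 1/(-315) = -1/315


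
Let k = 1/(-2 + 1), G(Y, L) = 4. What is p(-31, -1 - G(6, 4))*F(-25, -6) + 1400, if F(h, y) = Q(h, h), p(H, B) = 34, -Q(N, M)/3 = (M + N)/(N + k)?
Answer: 15650/13 ≈ 1203.8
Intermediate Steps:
k = -1 (k = 1/(-1) = -1)
Q(N, M) = -3*(M + N)/(-1 + N) (Q(N, M) = -3*(M + N)/(N - 1) = -3*(M + N)/(-1 + N))
F(h, y) = -6*h/(-1 + h) (F(h, y) = 3*(-h - h)/(-1 + h) = 3*(-2*h)/(-1 + h) = -6*h/(-1 + h))
p(-31, -1 - G(6, 4))*F(-25, -6) + 1400 = 34*(-6*(-25)/(-1 - 25)) + 1400 = 34*(-6*(-25)/(-26)) + 1400 = 34*(-6*(-25)*(-1/26)) + 1400 = 34*(-75/13) + 1400 = -2550/13 + 1400 = 15650/13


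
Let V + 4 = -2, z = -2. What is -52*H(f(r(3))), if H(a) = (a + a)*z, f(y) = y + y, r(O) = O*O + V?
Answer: 1248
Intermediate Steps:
V = -6 (V = -4 - 2 = -6)
r(O) = -6 + O² (r(O) = O*O - 6 = O² - 6 = -6 + O²)
f(y) = 2*y
H(a) = -4*a (H(a) = (a + a)*(-2) = (2*a)*(-2) = -4*a)
-52*H(f(r(3))) = -(-208)*2*(-6 + 3²) = -(-208)*2*(-6 + 9) = -(-208)*2*3 = -(-208)*6 = -52*(-24) = 1248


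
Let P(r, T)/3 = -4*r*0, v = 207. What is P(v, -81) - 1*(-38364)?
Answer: 38364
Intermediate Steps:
P(r, T) = 0 (P(r, T) = 3*(-4*r*0) = 3*0 = 0)
P(v, -81) - 1*(-38364) = 0 - 1*(-38364) = 0 + 38364 = 38364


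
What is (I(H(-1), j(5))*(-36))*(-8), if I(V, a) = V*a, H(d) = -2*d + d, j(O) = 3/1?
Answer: 864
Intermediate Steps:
j(O) = 3 (j(O) = 3*1 = 3)
H(d) = -d
(I(H(-1), j(5))*(-36))*(-8) = ((-1*(-1)*3)*(-36))*(-8) = ((1*3)*(-36))*(-8) = (3*(-36))*(-8) = -108*(-8) = 864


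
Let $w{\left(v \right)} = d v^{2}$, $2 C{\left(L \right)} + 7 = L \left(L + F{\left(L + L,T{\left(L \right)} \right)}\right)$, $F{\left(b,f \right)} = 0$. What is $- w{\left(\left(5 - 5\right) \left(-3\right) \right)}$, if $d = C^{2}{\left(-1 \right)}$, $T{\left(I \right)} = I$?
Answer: $0$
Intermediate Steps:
$C{\left(L \right)} = - \frac{7}{2} + \frac{L^{2}}{2}$ ($C{\left(L \right)} = - \frac{7}{2} + \frac{L \left(L + 0\right)}{2} = - \frac{7}{2} + \frac{L L}{2} = - \frac{7}{2} + \frac{L^{2}}{2}$)
$d = 9$ ($d = \left(- \frac{7}{2} + \frac{\left(-1\right)^{2}}{2}\right)^{2} = \left(- \frac{7}{2} + \frac{1}{2} \cdot 1\right)^{2} = \left(- \frac{7}{2} + \frac{1}{2}\right)^{2} = \left(-3\right)^{2} = 9$)
$w{\left(v \right)} = 9 v^{2}$
$- w{\left(\left(5 - 5\right) \left(-3\right) \right)} = - 9 \left(\left(5 - 5\right) \left(-3\right)\right)^{2} = - 9 \left(0 \left(-3\right)\right)^{2} = - 9 \cdot 0^{2} = - 9 \cdot 0 = \left(-1\right) 0 = 0$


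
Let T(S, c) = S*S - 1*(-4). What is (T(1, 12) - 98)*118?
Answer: -10974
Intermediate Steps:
T(S, c) = 4 + S² (T(S, c) = S² + 4 = 4 + S²)
(T(1, 12) - 98)*118 = ((4 + 1²) - 98)*118 = ((4 + 1) - 98)*118 = (5 - 98)*118 = -93*118 = -10974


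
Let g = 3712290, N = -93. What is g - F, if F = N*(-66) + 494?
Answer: 3705658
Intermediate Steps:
F = 6632 (F = -93*(-66) + 494 = 6138 + 494 = 6632)
g - F = 3712290 - 1*6632 = 3712290 - 6632 = 3705658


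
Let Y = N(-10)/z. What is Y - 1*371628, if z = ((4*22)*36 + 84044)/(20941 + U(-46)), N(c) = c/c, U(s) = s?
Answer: -32410400241/87212 ≈ -3.7163e+5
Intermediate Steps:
N(c) = 1
z = 87212/20895 (z = ((4*22)*36 + 84044)/(20941 - 46) = (88*36 + 84044)/20895 = (3168 + 84044)*(1/20895) = 87212*(1/20895) = 87212/20895 ≈ 4.1738)
Y = 20895/87212 (Y = 1/(87212/20895) = 1*(20895/87212) = 20895/87212 ≈ 0.23959)
Y - 1*371628 = 20895/87212 - 1*371628 = 20895/87212 - 371628 = -32410400241/87212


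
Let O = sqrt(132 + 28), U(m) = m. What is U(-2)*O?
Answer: -8*sqrt(10) ≈ -25.298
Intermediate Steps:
O = 4*sqrt(10) (O = sqrt(160) = 4*sqrt(10) ≈ 12.649)
U(-2)*O = -8*sqrt(10)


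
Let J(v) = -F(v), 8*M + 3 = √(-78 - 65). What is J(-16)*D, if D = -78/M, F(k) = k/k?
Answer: -234/19 - 78*I*√143/19 ≈ -12.316 - 49.092*I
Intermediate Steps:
M = -3/8 + I*√143/8 (M = -3/8 + √(-78 - 65)/8 = -3/8 + √(-143)/8 = -3/8 + (I*√143)/8 = -3/8 + I*√143/8 ≈ -0.375 + 1.4948*I)
F(k) = 1
J(v) = -1 (J(v) = -1*1 = -1)
D = -78/(-3/8 + I*√143/8) ≈ 12.316 + 49.092*I
J(-16)*D = -(234/19 + 78*I*√143/19) = -234/19 - 78*I*√143/19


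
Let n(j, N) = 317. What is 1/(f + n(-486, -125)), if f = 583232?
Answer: 1/583549 ≈ 1.7137e-6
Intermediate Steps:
1/(f + n(-486, -125)) = 1/(583232 + 317) = 1/583549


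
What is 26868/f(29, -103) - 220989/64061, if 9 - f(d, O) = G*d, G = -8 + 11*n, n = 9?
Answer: -1151196009/84240215 ≈ -13.666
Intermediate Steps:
G = 91 (G = -8 + 11*9 = -8 + 99 = 91)
f(d, O) = 9 - 91*d
26868/f(29, -103) - 220989/64061 = 26868/(9 - 91*29) - 220989/64061 = 26868/(9 - 2639) - 220989*1/64061 = 26868/(-2630) - 220989/64061 = 26868*(-1/2630) - 220989/64061 = -13434/1315 - 220989/64061 = -1151196009/84240215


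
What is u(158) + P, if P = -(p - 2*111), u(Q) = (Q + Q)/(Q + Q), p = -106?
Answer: 329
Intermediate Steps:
u(Q) = 1 (u(Q) = (2*Q)/((2*Q)) = (2*Q)*(1/(2*Q)) = 1)
P = 328 (P = -(-106 - 2*111) = -(-106 - 222) = -1*(-328) = 328)
u(158) + P = 1 + 328 = 329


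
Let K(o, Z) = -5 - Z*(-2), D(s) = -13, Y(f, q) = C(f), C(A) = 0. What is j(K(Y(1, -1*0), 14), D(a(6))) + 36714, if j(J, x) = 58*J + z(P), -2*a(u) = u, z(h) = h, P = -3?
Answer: 38045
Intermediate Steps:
Y(f, q) = 0
a(u) = -u/2
K(o, Z) = -5 + 2*Z (K(o, Z) = -5 - (-2)*Z = -5 + 2*Z)
j(J, x) = -3 + 58*J (j(J, x) = 58*J - 3 = -3 + 58*J)
j(K(Y(1, -1*0), 14), D(a(6))) + 36714 = (-3 + 58*(-5 + 2*14)) + 36714 = (-3 + 58*(-5 + 28)) + 36714 = (-3 + 58*23) + 36714 = (-3 + 1334) + 36714 = 1331 + 36714 = 38045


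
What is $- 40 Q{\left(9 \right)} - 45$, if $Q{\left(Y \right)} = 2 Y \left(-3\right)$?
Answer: $2115$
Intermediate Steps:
$Q{\left(Y \right)} = - 6 Y$
$- 40 Q{\left(9 \right)} - 45 = - 40 \left(\left(-6\right) 9\right) - 45 = \left(-40\right) \left(-54\right) - 45 = 2160 - 45 = 2115$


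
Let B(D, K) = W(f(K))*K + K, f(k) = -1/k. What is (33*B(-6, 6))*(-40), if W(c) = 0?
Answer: -7920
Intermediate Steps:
B(D, K) = K (B(D, K) = 0*K + K = 0 + K = K)
(33*B(-6, 6))*(-40) = (33*6)*(-40) = 198*(-40) = -7920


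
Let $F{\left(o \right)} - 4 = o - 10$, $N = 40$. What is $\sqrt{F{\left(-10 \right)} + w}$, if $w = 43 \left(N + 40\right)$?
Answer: $4 \sqrt{214} \approx 58.515$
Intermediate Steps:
$F{\left(o \right)} = -6 + o$ ($F{\left(o \right)} = 4 + \left(o - 10\right) = 4 + \left(-10 + o\right) = -6 + o$)
$w = 3440$ ($w = 43 \left(40 + 40\right) = 43 \cdot 80 = 3440$)
$\sqrt{F{\left(-10 \right)} + w} = \sqrt{\left(-6 - 10\right) + 3440} = \sqrt{-16 + 3440} = \sqrt{3424} = 4 \sqrt{214}$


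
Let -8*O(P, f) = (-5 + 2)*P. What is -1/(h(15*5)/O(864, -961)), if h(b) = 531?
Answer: -36/59 ≈ -0.61017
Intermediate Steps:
O(P, f) = 3*P/8 (O(P, f) = -(-5 + 2)*P/8 = -(-3)*P/8 = 3*P/8)
-1/(h(15*5)/O(864, -961)) = -1/(531/(((3/8)*864))) = -1/(531/324) = -1/(531*(1/324)) = -1/59/36 = -1*36/59 = -36/59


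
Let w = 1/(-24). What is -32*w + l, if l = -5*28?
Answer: -416/3 ≈ -138.67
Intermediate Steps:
l = -140
w = -1/24 ≈ -0.041667
-32*w + l = -32*(-1/24) - 140 = 4/3 - 140 = -416/3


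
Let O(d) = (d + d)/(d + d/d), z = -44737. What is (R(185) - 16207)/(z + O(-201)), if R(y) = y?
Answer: 1602200/4473499 ≈ 0.35815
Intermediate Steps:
O(d) = 2*d/(1 + d) (O(d) = (2*d)/(d + 1) = (2*d)/(1 + d) = 2*d/(1 + d))
(R(185) - 16207)/(z + O(-201)) = (185 - 16207)/(-44737 + 2*(-201)/(1 - 201)) = -16022/(-44737 + 2*(-201)/(-200)) = -16022/(-44737 + 2*(-201)*(-1/200)) = -16022/(-44737 + 201/100) = -16022/(-4473499/100) = -16022*(-100/4473499) = 1602200/4473499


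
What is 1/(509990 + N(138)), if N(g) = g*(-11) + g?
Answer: 1/508610 ≈ 1.9661e-6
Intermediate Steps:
N(g) = -10*g (N(g) = -11*g + g = -10*g)
1/(509990 + N(138)) = 1/(509990 - 10*138) = 1/(509990 - 1380) = 1/508610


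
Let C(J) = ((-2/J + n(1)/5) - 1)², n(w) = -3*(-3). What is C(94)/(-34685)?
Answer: -33489/1915479125 ≈ -1.7483e-5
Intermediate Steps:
n(w) = 9
C(J) = (⅘ - 2/J)² (C(J) = ((-2/J + 9/5) - 1)² = ((9/5 - 2/J) - 1)² = (⅘ - 2/J)²)
C(94)/(-34685) = ((4/25)*(5 - 2*94)²/94²)/(-34685) = ((4/25)*(1/8836)*(5 - 188)²)*(-1/34685) = ((4/25)*(1/8836)*(-183)²)*(-1/34685) = ((4/25)*(1/8836)*33489)*(-1/34685) = (33489/55225)*(-1/34685) = -33489/1915479125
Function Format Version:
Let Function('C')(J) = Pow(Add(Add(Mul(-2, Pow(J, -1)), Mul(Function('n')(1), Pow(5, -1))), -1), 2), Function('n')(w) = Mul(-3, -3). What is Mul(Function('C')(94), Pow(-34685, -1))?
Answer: Rational(-33489, 1915479125) ≈ -1.7483e-5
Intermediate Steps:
Function('n')(w) = 9
Function('C')(J) = Pow(Add(Rational(4, 5), Mul(-2, Pow(J, -1))), 2) (Function('C')(J) = Pow(Add(Add(Mul(-2, Pow(J, -1)), Mul(9, Pow(5, -1))), -1), 2) = Pow(Add(Add(Mul(-2, Pow(J, -1)), Mul(9, Rational(1, 5))), -1), 2) = Pow(Add(Add(Mul(-2, Pow(J, -1)), Rational(9, 5)), -1), 2) = Pow(Add(Add(Rational(9, 5), Mul(-2, Pow(J, -1))), -1), 2) = Pow(Add(Rational(4, 5), Mul(-2, Pow(J, -1))), 2))
Mul(Function('C')(94), Pow(-34685, -1)) = Mul(Mul(Rational(4, 25), Pow(94, -2), Pow(Add(5, Mul(-2, 94)), 2)), Pow(-34685, -1)) = Mul(Mul(Rational(4, 25), Rational(1, 8836), Pow(Add(5, -188), 2)), Rational(-1, 34685)) = Mul(Mul(Rational(4, 25), Rational(1, 8836), Pow(-183, 2)), Rational(-1, 34685)) = Mul(Mul(Rational(4, 25), Rational(1, 8836), 33489), Rational(-1, 34685)) = Mul(Rational(33489, 55225), Rational(-1, 34685)) = Rational(-33489, 1915479125)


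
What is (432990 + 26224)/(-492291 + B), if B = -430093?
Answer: -229607/461192 ≈ -0.49786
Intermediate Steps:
(432990 + 26224)/(-492291 + B) = (432990 + 26224)/(-492291 - 430093) = 459214/(-922384) = 459214*(-1/922384) = -229607/461192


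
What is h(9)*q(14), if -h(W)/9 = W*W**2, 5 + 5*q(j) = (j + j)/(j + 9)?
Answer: 570807/115 ≈ 4963.5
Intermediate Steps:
q(j) = -1 + 2*j/(5*(9 + j)) (q(j) = -1 + ((j + j)/(j + 9))/5 = -1 + ((2*j)/(9 + j))/5 = -1 + (2*j/(9 + j))/5 = -1 + 2*j/(5*(9 + j)))
h(W) = -9*W**3 (h(W) = -9*W*W**2 = -9*W**3)
h(9)*q(14) = (-9*9**3)*(3*(-15 - 1*14)/(5*(9 + 14))) = (-9*729)*((3/5)*(-15 - 14)/23) = -19683*(-29)/(5*23) = -6561*(-87/115) = 570807/115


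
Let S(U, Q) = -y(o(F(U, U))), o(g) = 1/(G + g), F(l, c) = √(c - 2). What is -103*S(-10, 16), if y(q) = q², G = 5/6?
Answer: 3708/(5 + 12*I*√3)² ≈ -7.2261 - 3.6902*I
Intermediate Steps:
G = ⅚ (G = 5*(⅙) = ⅚ ≈ 0.83333)
F(l, c) = √(-2 + c)
o(g) = 1/(⅚ + g)
S(U, Q) = -36/(5 + 6*√(-2 + U))² (S(U, Q) = -(6/(5 + 6*√(-2 + U)))² = -36/(5 + 6*√(-2 + U))²)
-103*S(-10, 16) = -(-3708)/(5 + 6*√(-2 - 10))² = -(-3708)/(5 + 6*√(-12))² = -(-3708)/(5 + 6*(2*I*√3))² = -(-3708)/(5 + 12*I*√3)² = 3708/(5 + 12*I*√3)²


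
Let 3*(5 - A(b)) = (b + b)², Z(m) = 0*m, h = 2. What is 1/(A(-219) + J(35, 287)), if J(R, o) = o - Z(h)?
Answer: -1/63656 ≈ -1.5709e-5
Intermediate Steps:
Z(m) = 0
J(R, o) = o (J(R, o) = o - 1*0 = o + 0 = o)
A(b) = 5 - 4*b²/3 (A(b) = 5 - (b + b)²/3 = 5 - 4*b²/3)
1/(A(-219) + J(35, 287)) = 1/((5 - 4/3*(-219)²) + 287) = 1/((5 - 4/3*47961) + 287) = 1/((5 - 63948) + 287) = 1/(-63943 + 287) = 1/(-63656) = -1/63656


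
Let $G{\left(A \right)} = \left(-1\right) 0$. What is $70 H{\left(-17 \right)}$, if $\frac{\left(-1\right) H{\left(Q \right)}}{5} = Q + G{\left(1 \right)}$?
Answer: $5950$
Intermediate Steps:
$G{\left(A \right)} = 0$
$H{\left(Q \right)} = - 5 Q$ ($H{\left(Q \right)} = - 5 \left(Q + 0\right) = - 5 Q$)
$70 H{\left(-17 \right)} = 70 \left(\left(-5\right) \left(-17\right)\right) = 70 \cdot 85 = 5950$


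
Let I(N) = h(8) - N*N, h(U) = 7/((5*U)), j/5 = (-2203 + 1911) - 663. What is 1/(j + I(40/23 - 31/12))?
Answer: -380880/1818906791 ≈ -0.00020940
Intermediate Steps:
j = -4775 (j = 5*((-2203 + 1911) - 663) = 5*(-292 - 663) = 5*(-955) = -4775)
h(U) = 7/(5*U) (h(U) = 7*(1/(5*U)) = 7/(5*U))
I(N) = 7/40 - N² (I(N) = (7/5)/8 - N*N = (7/5)*(⅛) - N² = 7/40 - N²)
1/(j + I(40/23 - 31/12)) = 1/(-4775 + (7/40 - (40/23 - 31/12)²)) = 1/(-4775 + (7/40 - (-233/276)²)) = 1/(-4775 + (7/40 - 1*54289/76176)) = 1/(-4775 + (7/40 - 54289/76176)) = 1/(-4775 - 204791/380880) = 1/(-1818906791/380880) = -380880/1818906791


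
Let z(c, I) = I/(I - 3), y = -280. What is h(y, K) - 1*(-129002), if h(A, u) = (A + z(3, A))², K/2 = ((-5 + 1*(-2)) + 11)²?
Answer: 16566322778/80089 ≈ 2.0685e+5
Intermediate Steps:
K = 32 (K = 2*((-5 + 1*(-2)) + 11)² = 2*((-5 - 2) + 11)² = 2*(-7 + 11)² = 2*4² = 2*16 = 32)
z(c, I) = I/(-3 + I)
h(A, u) = (A + A/(-3 + A))²
h(y, K) - 1*(-129002) = (-280 - 280/(-3 - 280))² - 1*(-129002) = (-280 - 280/(-283))² + 129002 = (-280 - 280*(-1/283))² + 129002 = (-280 + 280/283)² + 129002 = (-78960/283)² + 129002 = 6234681600/80089 + 129002 = 16566322778/80089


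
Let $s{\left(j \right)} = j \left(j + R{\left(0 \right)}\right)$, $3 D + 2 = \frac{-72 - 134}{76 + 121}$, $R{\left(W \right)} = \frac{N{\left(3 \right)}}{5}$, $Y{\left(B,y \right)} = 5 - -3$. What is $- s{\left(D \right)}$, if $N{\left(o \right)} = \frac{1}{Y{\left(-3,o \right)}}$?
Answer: $- \frac{39015}{38809} \approx -1.0053$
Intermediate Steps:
$Y{\left(B,y \right)} = 8$ ($Y{\left(B,y \right)} = 5 + 3 = 8$)
$N{\left(o \right)} = \frac{1}{8}$
$R{\left(W \right)} = \frac{1}{40}$ ($R{\left(W \right)} = \frac{1}{8 \cdot 5} = \frac{1}{8} \cdot \frac{1}{5} = \frac{1}{40}$)
$D = - \frac{200}{197}$ ($D = - \frac{2}{3} + \frac{\left(-72 - 134\right) \frac{1}{76 + 121}}{3} = - \frac{2}{3} + \frac{\left(-206\right) \frac{1}{197}}{3} = - \frac{2}{3} + \frac{1}{3} \left(- \frac{206}{197}\right) = - \frac{2}{3} - \frac{206}{591} = - \frac{200}{197} \approx -1.0152$)
$s{\left(j \right)} = j \left(\frac{1}{40} + j\right)$ ($s{\left(j \right)} = j \left(j + \frac{1}{40}\right) = j \left(\frac{1}{40} + j\right)$)
$- s{\left(D \right)} = - \frac{\left(-200\right) \left(\frac{1}{40} - \frac{200}{197}\right)}{197} = - \frac{\left(-200\right) \left(-7803\right)}{197 \cdot 7880} = \left(-1\right) \frac{39015}{38809} = - \frac{39015}{38809}$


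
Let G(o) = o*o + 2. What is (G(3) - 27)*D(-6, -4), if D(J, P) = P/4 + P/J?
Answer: 16/3 ≈ 5.3333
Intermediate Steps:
D(J, P) = P/4 + P/J (D(J, P) = P*(¼) + P/J = P/4 + P/J)
G(o) = 2 + o² (G(o) = o² + 2 = 2 + o²)
(G(3) - 27)*D(-6, -4) = ((2 + 3²) - 27)*((¼)*(-4) - 4/(-6)) = ((2 + 9) - 27)*(-1 - 4*(-⅙)) = (11 - 27)*(-1 + ⅔) = -16*(-⅓) = 16/3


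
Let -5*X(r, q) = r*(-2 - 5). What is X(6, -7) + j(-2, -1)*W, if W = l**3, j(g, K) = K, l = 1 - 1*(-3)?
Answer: -278/5 ≈ -55.600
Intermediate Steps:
l = 4 (l = 1 + 3 = 4)
X(r, q) = 7*r/5 (X(r, q) = -r*(-2 - 5)/5 = -r*(-7)/5 = -(-7)*r/5 = 7*r/5)
W = 64 (W = 4**3 = 64)
X(6, -7) + j(-2, -1)*W = (7/5)*6 - 1*64 = 42/5 - 64 = -278/5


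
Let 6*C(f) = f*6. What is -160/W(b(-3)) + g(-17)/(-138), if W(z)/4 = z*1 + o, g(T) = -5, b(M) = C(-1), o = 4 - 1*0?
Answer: -1835/138 ≈ -13.297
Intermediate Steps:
o = 4 (o = 4 + 0 = 4)
C(f) = f (C(f) = (f*6)/6 = (6*f)/6 = f)
b(M) = -1
W(z) = 16 + 4*z (W(z) = 4*(z*1 + 4) = 4*(z + 4) = 4*(4 + z) = 16 + 4*z)
-160/W(b(-3)) + g(-17)/(-138) = -160/(16 + 4*(-1)) - 5/(-138) = -160/(16 - 4) - 5*(-1/138) = -160/12 + 5/138 = -160*1/12 + 5/138 = -40/3 + 5/138 = -1835/138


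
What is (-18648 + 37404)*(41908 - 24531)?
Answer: 325923012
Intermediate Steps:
(-18648 + 37404)*(41908 - 24531) = 18756*17377 = 325923012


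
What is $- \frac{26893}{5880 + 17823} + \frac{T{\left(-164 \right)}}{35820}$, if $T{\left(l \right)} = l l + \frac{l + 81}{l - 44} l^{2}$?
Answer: $- \frac{34376821}{408797740} \approx -0.084092$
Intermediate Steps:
$T{\left(l \right)} = l^{2} + \frac{l^{2} \left(81 + l\right)}{-44 + l}$ ($T{\left(l \right)} = l^{2} + \frac{81 + l}{-44 + l} l^{2} = l^{2} + \frac{l^{2} \left(81 + l\right)}{-44 + l}$)
$- \frac{26893}{5880 + 17823} + \frac{T{\left(-164 \right)}}{35820} = - \frac{26893}{5880 + 17823} + \frac{\left(-164\right)^{2} \frac{1}{-44 - 164} \left(37 + 2 \left(-164\right)\right)}{35820} = - \frac{26893}{23703} + \frac{26896 \left(37 - 328\right)}{-208} \cdot \frac{1}{35820} = \left(-26893\right) \frac{1}{23703} + 26896 \left(- \frac{1}{208}\right) \left(-291\right) \frac{1}{35820} = - \frac{26893}{23703} + \frac{489171}{13} \cdot \frac{1}{35820} = - \frac{26893}{23703} + \frac{163057}{155220} = - \frac{34376821}{408797740}$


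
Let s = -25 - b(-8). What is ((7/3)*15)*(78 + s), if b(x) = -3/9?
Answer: 5600/3 ≈ 1866.7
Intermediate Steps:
b(x) = -⅓ (b(x) = -3*⅑ = -⅓)
s = -74/3 (s = -25 - 1*(-⅓) = -25 + ⅓ = -74/3 ≈ -24.667)
((7/3)*15)*(78 + s) = ((7/3)*15)*(78 - 74/3) = ((7*(⅓))*15)*(160/3) = ((7/3)*15)*(160/3) = 35*(160/3) = 5600/3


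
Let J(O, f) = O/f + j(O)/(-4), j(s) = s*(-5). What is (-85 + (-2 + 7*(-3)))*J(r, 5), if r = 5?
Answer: -783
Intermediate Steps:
j(s) = -5*s
J(O, f) = 5*O/4 + O/f (J(O, f) = O/f - 5*O/(-4) = O/f - 5*O*(-¼) = O/f + 5*O/4 = 5*O/4 + O/f)
(-85 + (-2 + 7*(-3)))*J(r, 5) = (-85 + (-2 + 7*(-3)))*((5/4)*5 + 5/5) = (-85 + (-2 - 21))*(25/4 + 5*(⅕)) = (-85 - 23)*(25/4 + 1) = -108*29/4 = -783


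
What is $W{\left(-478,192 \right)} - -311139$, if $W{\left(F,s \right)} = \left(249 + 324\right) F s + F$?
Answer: $-52276987$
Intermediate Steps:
$W{\left(F,s \right)} = F + 573 F s$ ($W{\left(F,s \right)} = 573 F s + F = F + 573 F s$)
$W{\left(-478,192 \right)} - -311139 = - 478 \left(1 + 573 \cdot 192\right) - -311139 = - 478 \left(1 + 110016\right) + 311139 = \left(-478\right) 110017 + 311139 = -52588126 + 311139 = -52276987$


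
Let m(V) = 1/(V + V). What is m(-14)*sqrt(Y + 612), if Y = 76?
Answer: -sqrt(43)/7 ≈ -0.93678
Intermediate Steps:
m(V) = 1/(2*V)
m(-14)*sqrt(Y + 612) = ((1/2)/(-14))*sqrt(76 + 612) = ((1/2)*(-1/14))*sqrt(688) = -sqrt(43)/7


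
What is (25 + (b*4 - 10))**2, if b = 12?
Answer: 3969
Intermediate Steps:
(25 + (b*4 - 10))**2 = (25 + (12*4 - 10))**2 = (25 + (48 - 10))**2 = (25 + 38)**2 = 63**2 = 3969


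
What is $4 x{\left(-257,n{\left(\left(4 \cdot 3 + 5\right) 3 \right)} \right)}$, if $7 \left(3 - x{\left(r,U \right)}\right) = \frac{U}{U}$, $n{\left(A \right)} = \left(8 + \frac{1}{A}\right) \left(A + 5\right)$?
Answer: $\frac{80}{7} \approx 11.429$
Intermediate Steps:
$n{\left(A \right)} = \left(5 + A\right) \left(8 + \frac{1}{A}\right)$ ($n{\left(A \right)} = \left(8 + \frac{1}{A}\right) \left(5 + A\right) = \left(5 + A\right) \left(8 + \frac{1}{A}\right)$)
$x{\left(r,U \right)} = \frac{20}{7}$ ($x{\left(r,U \right)} = 3 - \frac{U \frac{1}{U}}{7} = 3 - \frac{1}{7} = \frac{20}{7}$)
$4 x{\left(-257,n{\left(\left(4 \cdot 3 + 5\right) 3 \right)} \right)} = 4 \cdot \frac{20}{7} = \frac{80}{7}$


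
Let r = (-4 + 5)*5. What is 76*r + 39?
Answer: 419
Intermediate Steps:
r = 5 (r = 1*5 = 5)
76*r + 39 = 76*5 + 39 = 380 + 39 = 419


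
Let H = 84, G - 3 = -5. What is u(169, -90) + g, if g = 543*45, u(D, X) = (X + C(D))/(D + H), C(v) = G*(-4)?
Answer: 6181973/253 ≈ 24435.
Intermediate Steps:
G = -2 (G = 3 - 5 = -2)
C(v) = 8 (C(v) = -2*(-4) = 8)
u(D, X) = (8 + X)/(84 + D) (u(D, X) = (X + 8)/(D + 84) = (8 + X)/(84 + D))
g = 24435
u(169, -90) + g = (8 - 90)/(84 + 169) + 24435 = -82/253 + 24435 = 6181973/253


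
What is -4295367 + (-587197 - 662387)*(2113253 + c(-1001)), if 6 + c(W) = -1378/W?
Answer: -29047542203037/11 ≈ -2.6407e+12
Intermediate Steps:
c(W) = -6 - 1378/W
-4295367 + (-587197 - 662387)*(2113253 + c(-1001)) = -4295367 + (-587197 - 662387)*(2113253 + (-6 - 1378/(-1001))) = -4295367 - 1249584*(2113253 + (-6 - 1378*(-1/1001))) = -4295367 - 1249584*(2113253 + (-6 + 106/77)) = -4295367 - 1249584*(2113253 - 356/77) = -4295367 - 1249584*162720125/77 = -4295367 - 29047494954000/11 = -29047542203037/11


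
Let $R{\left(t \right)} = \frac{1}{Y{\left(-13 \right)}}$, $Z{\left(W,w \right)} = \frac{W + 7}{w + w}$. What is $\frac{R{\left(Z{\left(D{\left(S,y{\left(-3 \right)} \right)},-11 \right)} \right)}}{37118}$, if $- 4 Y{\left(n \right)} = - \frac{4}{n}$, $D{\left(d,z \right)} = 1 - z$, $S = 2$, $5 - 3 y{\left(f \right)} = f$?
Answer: $- \frac{13}{37118} \approx -0.00035023$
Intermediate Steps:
$y{\left(f \right)} = \frac{5}{3} - \frac{f}{3}$
$Z{\left(W,w \right)} = \frac{7 + W}{2 w}$
$Y{\left(n \right)} = \frac{1}{n}$ ($Y{\left(n \right)} = - \frac{\left(-4\right) \frac{1}{n}}{4} = \frac{1}{n}$)
$R{\left(t \right)} = -13$ ($R{\left(t \right)} = \frac{1}{\frac{1}{-13}} = \frac{1}{- \frac{1}{13}} = -13$)
$\frac{R{\left(Z{\left(D{\left(S,y{\left(-3 \right)} \right)},-11 \right)} \right)}}{37118} = - \frac{13}{37118}$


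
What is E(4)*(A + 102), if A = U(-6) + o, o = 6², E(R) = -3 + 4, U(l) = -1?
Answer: 137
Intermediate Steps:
E(R) = 1
o = 36
A = 35 (A = -1 + 36 = 35)
E(4)*(A + 102) = 1*(35 + 102) = 1*137 = 137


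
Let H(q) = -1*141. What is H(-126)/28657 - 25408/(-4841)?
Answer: 727434475/138728537 ≈ 5.2436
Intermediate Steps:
H(q) = -141
H(-126)/28657 - 25408/(-4841) = -141/28657 - 25408/(-4841) = -141*1/28657 - 25408*(-1/4841) = -141/28657 + 25408/4841 = 727434475/138728537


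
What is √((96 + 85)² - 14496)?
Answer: √18265 ≈ 135.15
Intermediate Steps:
√((96 + 85)² - 14496) = √(181² - 14496) = √(32761 - 14496) = √18265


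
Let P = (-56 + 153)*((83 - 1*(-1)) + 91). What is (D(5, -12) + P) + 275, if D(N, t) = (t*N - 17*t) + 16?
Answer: 17410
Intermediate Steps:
D(N, t) = 16 - 17*t + N*t (D(N, t) = (N*t - 17*t) + 16 = (-17*t + N*t) + 16 = 16 - 17*t + N*t)
P = 16975 (P = 97*((83 + 1) + 91) = 97*(84 + 91) = 97*175 = 16975)
(D(5, -12) + P) + 275 = ((16 - 17*(-12) + 5*(-12)) + 16975) + 275 = ((16 + 204 - 60) + 16975) + 275 = (160 + 16975) + 275 = 17135 + 275 = 17410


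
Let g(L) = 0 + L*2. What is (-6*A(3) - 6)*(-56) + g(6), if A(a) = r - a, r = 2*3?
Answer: 1356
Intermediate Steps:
r = 6
g(L) = 2*L (g(L) = 0 + 2*L = 2*L)
A(a) = 6 - a
(-6*A(3) - 6)*(-56) + g(6) = (-6*(6 - 1*3) - 6)*(-56) + 2*6 = (-6*(6 - 3) - 6)*(-56) + 12 = (-6*3 - 6)*(-56) + 12 = (-18 - 6)*(-56) + 12 = -24*(-56) + 12 = 1344 + 12 = 1356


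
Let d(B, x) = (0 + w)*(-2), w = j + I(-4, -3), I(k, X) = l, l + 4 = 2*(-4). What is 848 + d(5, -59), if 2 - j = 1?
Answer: 870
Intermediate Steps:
l = -12 (l = -4 + 2*(-4) = -4 - 8 = -12)
I(k, X) = -12
j = 1 (j = 2 - 1*1 = 2 - 1 = 1)
w = -11 (w = 1 - 12 = -11)
d(B, x) = 22 (d(B, x) = (0 - 11)*(-2) = -11*(-2) = 22)
848 + d(5, -59) = 848 + 22 = 870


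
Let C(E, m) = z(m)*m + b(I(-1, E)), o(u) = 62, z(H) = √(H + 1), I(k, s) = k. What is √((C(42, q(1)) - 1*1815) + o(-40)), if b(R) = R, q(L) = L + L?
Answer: √(-1754 + 2*√3) ≈ 41.839*I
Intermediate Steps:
q(L) = 2*L
z(H) = √(1 + H)
C(E, m) = -1 + m*√(1 + m) (C(E, m) = √(1 + m)*m - 1 = m*√(1 + m) - 1 = -1 + m*√(1 + m))
√((C(42, q(1)) - 1*1815) + o(-40)) = √(((-1 + (2*1)*√(1 + 2*1)) - 1*1815) + 62) = √(((-1 + 2*√(1 + 2)) - 1815) + 62) = √(((-1 + 2*√3) - 1815) + 62) = √((-1816 + 2*√3) + 62) = √(-1754 + 2*√3)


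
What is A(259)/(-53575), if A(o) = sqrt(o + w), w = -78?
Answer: -sqrt(181)/53575 ≈ -0.00025112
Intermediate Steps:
A(o) = sqrt(-78 + o) (A(o) = sqrt(o - 78) = sqrt(-78 + o))
A(259)/(-53575) = sqrt(-78 + 259)/(-53575) = sqrt(181)*(-1/53575) = -sqrt(181)/53575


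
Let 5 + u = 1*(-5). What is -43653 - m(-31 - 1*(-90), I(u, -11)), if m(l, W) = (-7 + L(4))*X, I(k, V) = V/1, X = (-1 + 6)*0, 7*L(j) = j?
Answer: -43653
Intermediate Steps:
L(j) = j/7
u = -10 (u = -5 + 1*(-5) = -5 - 5 = -10)
X = 0 (X = 5*0 = 0)
I(k, V) = V (I(k, V) = V*1 = V)
m(l, W) = 0 (m(l, W) = (-7 + (1/7)*4)*0 = (-7 + 4/7)*0 = -45/7*0 = 0)
-43653 - m(-31 - 1*(-90), I(u, -11)) = -43653 - 1*0 = -43653 + 0 = -43653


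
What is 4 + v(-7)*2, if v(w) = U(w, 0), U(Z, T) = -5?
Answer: -6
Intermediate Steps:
v(w) = -5
4 + v(-7)*2 = 4 - 5*2 = 4 - 10 = -6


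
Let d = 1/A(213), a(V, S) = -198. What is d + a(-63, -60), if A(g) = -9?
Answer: -1783/9 ≈ -198.11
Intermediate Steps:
d = -⅑ (d = 1/(-9) = -⅑ ≈ -0.11111)
d + a(-63, -60) = -⅑ - 198 = -1783/9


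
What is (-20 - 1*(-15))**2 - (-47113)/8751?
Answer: 265888/8751 ≈ 30.384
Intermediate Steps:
(-20 - 1*(-15))**2 - (-47113)/8751 = (-20 + 15)**2 - (-47113)/8751 = (-5)**2 - 1*(-47113/8751) = 25 + 47113/8751 = 265888/8751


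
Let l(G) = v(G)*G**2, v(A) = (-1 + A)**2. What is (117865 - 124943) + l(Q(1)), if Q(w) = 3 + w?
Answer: -6934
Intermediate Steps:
l(G) = G**2*(-1 + G)**2 (l(G) = (-1 + G)**2*G**2 = G**2*(-1 + G)**2)
(117865 - 124943) + l(Q(1)) = (117865 - 124943) + (3 + 1)**2*(-1 + (3 + 1))**2 = -7078 + 4**2*(-1 + 4)**2 = -7078 + 16*3**2 = -7078 + 16*9 = -7078 + 144 = -6934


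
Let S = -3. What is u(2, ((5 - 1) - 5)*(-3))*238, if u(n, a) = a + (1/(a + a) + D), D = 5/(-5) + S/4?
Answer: 2023/6 ≈ 337.17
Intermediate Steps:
D = -7/4 (D = 5/(-5) - 3/4 = 5*(-⅕) - 3*¼ = -1 - ¾ = -7/4 ≈ -1.7500)
u(n, a) = -7/4 + a + 1/(2*a) (u(n, a) = a + (1/(a + a) - 7/4) = a + (1/(2*a) - 7/4) = a + (-7/4 + 1/(2*a)) = -7/4 + a + 1/(2*a))
u(2, ((5 - 1) - 5)*(-3))*238 = (-7/4 + ((5 - 1) - 5)*(-3) + 1/(2*((((5 - 1) - 5)*(-3)))))*238 = (-7/4 + (4 - 5)*(-3) + 1/(2*(((4 - 5)*(-3)))))*238 = (-7/4 - 1*(-3) + 1/(2*((-1*(-3)))))*238 = (-7/4 + 3 + (½)/3)*238 = (-7/4 + 3 + (½)*(⅓))*238 = (-7/4 + 3 + ⅙)*238 = (17/12)*238 = 2023/6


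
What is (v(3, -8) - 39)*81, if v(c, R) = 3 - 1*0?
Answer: -2916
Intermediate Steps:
v(c, R) = 3 (v(c, R) = 3 + 0 = 3)
(v(3, -8) - 39)*81 = (3 - 39)*81 = -36*81 = -2916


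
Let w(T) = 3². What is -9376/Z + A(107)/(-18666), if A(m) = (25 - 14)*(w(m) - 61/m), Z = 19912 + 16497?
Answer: -9543789305/36359156079 ≈ -0.26249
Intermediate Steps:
w(T) = 9
Z = 36409
A(m) = 99 - 671/m (A(m) = (25 - 14)*(9 - 61/m) = 11*(9 - 61/m) = 99 - 671/m)
-9376/Z + A(107)/(-18666) = -9376/36409 + (99 - 671/107)/(-18666) = -9376*1/36409 + (99 - 671*1/107)*(-1/18666) = -9376/36409 + (99 - 671/107)*(-1/18666) = -9376/36409 + (9922/107)*(-1/18666) = -9376/36409 - 4961/998631 = -9543789305/36359156079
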